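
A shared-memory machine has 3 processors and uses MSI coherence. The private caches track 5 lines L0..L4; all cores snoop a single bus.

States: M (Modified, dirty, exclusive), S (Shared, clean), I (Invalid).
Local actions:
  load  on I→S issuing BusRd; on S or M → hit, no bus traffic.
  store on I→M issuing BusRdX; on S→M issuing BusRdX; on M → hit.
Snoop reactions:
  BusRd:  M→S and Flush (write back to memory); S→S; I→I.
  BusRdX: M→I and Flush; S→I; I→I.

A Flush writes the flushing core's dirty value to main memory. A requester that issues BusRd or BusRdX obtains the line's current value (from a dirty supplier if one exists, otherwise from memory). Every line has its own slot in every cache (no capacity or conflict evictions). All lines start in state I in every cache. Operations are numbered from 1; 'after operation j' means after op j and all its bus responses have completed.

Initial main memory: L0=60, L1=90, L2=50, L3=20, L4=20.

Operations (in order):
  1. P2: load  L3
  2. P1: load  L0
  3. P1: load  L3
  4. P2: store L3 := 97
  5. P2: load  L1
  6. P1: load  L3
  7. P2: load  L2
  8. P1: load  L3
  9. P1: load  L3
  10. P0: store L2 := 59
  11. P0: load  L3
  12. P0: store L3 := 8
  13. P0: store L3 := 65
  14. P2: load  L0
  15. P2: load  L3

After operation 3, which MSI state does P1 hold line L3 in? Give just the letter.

state = S

  op1 P2: load  L3 → I/I/S on L3; bus BusRd; mem=20
  op2 P1: load  L0 → I/S/I on L0; bus BusRd; mem=60
  op3 P1: load  L3 → I/S/S on L3; bus BusRd; mem=20
  op4 P2: store L3 := 97 → I/I/M on L3; bus BusRdX; mem=20
  op5 P2: load  L1 → I/I/S on L1; bus BusRd; mem=90
  op6 P1: load  L3 → I/S/S on L3; bus BusRd Flush; mem=97
  op7 P2: load  L2 → I/I/S on L2; bus BusRd; mem=50
  op8 P1: load  L3 → I/S/S on L3; bus (none); mem=97
  op9 P1: load  L3 → I/S/S on L3; bus (none); mem=97
  op10 P0: store L2 := 59 → M/I/I on L2; bus BusRdX; mem=50
  op11 P0: load  L3 → S/S/S on L3; bus BusRd; mem=97
  op12 P0: store L3 := 8 → M/I/I on L3; bus BusRdX; mem=97
  op13 P0: store L3 := 65 → M/I/I on L3; bus (none); mem=97
  op14 P2: load  L0 → I/S/S on L0; bus BusRd; mem=60
  op15 P2: load  L3 → S/I/S on L3; bus BusRd Flush; mem=65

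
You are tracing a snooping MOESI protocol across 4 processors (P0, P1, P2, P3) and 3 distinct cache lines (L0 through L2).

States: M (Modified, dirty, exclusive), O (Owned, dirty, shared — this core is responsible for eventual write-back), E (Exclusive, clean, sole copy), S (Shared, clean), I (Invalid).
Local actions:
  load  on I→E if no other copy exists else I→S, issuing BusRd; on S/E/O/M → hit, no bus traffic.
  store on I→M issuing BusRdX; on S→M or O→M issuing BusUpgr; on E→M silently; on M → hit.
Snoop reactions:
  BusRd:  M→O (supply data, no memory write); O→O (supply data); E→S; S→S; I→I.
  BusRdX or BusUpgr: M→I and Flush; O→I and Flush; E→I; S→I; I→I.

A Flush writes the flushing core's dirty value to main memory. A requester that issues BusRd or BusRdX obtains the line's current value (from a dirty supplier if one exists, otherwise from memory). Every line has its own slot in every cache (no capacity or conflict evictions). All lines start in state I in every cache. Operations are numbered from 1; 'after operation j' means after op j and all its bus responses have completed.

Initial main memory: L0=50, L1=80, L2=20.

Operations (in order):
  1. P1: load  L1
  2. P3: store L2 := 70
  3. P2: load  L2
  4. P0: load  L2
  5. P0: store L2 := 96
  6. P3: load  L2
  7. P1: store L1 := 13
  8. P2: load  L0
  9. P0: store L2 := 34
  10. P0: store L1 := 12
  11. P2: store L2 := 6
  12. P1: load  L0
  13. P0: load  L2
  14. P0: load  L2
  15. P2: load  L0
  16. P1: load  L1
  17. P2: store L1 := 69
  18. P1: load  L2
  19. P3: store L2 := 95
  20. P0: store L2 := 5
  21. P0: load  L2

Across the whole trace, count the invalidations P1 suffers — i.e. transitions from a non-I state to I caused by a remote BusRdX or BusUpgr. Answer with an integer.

invalidations = 3

[1] P1: load  L1 | P0:I, P1:E(80), P2:I, P3:I | bus: BusRd
[2] P3: store L2 := 70 | P0:I, P1:I, P2:I, P3:M(70) | bus: BusRdX
[3] P2: load  L2 | P0:I, P1:I, P2:S(70), P3:O(70) | bus: BusRd
[4] P0: load  L2 | P0:S(70), P1:I, P2:S(70), P3:O(70) | bus: BusRd
[5] P0: store L2 := 96 | P0:M(96), P1:I, P2:I, P3:I | bus: BusUpgr,Flush
[6] P3: load  L2 | P0:O(96), P1:I, P2:I, P3:S(96) | bus: BusRd
[7] P1: store L1 := 13 | P0:I, P1:M(13), P2:I, P3:I | bus: none
[8] P2: load  L0 | P0:I, P1:I, P2:E(50), P3:I | bus: BusRd
[9] P0: store L2 := 34 | P0:M(34), P1:I, P2:I, P3:I | bus: BusUpgr
[10] P0: store L1 := 12 | P0:M(12), P1:I, P2:I, P3:I | bus: BusRdX,Flush
[11] P2: store L2 := 6 | P0:I, P1:I, P2:M(6), P3:I | bus: BusRdX,Flush
[12] P1: load  L0 | P0:I, P1:S(50), P2:S(50), P3:I | bus: BusRd
[13] P0: load  L2 | P0:S(6), P1:I, P2:O(6), P3:I | bus: BusRd
[14] P0: load  L2 | P0:S(6), P1:I, P2:O(6), P3:I | bus: none
[15] P2: load  L0 | P0:I, P1:S(50), P2:S(50), P3:I | bus: none
[16] P1: load  L1 | P0:O(12), P1:S(12), P2:I, P3:I | bus: BusRd
[17] P2: store L1 := 69 | P0:I, P1:I, P2:M(69), P3:I | bus: BusRdX,Flush
[18] P1: load  L2 | P0:S(6), P1:S(6), P2:O(6), P3:I | bus: BusRd
[19] P3: store L2 := 95 | P0:I, P1:I, P2:I, P3:M(95) | bus: BusRdX,Flush
[20] P0: store L2 := 5 | P0:M(5), P1:I, P2:I, P3:I | bus: BusRdX,Flush
[21] P0: load  L2 | P0:M(5), P1:I, P2:I, P3:I | bus: none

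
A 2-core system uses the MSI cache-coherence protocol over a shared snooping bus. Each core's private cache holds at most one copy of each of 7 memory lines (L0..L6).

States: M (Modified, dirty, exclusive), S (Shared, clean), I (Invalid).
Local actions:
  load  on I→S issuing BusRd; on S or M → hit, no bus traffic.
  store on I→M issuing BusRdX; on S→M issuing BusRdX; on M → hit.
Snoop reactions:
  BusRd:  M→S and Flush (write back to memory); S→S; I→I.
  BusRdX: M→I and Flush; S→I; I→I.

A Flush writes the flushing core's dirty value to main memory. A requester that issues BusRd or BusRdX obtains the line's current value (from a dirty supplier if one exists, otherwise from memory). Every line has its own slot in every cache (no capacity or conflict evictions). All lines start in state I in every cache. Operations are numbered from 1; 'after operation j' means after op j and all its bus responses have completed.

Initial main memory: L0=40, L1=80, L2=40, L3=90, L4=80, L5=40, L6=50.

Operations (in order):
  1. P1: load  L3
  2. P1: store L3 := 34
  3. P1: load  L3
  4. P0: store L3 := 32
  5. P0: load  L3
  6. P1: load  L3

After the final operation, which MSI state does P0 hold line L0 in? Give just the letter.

state = I

1. P1: load  L3  bus=[BusRd]  L3: P0=I P1=S  mem[L3]=90
2. P1: store L3 := 34  bus=[BusRdX]  L3: P0=I P1=M  mem[L3]=90
3. P1: load  L3  bus=[-]  L3: P0=I P1=M  mem[L3]=90
4. P0: store L3 := 32  bus=[BusRdX,Flush]  L3: P0=M P1=I  mem[L3]=34
5. P0: load  L3  bus=[-]  L3: P0=M P1=I  mem[L3]=34
6. P1: load  L3  bus=[BusRd,Flush]  L3: P0=S P1=S  mem[L3]=32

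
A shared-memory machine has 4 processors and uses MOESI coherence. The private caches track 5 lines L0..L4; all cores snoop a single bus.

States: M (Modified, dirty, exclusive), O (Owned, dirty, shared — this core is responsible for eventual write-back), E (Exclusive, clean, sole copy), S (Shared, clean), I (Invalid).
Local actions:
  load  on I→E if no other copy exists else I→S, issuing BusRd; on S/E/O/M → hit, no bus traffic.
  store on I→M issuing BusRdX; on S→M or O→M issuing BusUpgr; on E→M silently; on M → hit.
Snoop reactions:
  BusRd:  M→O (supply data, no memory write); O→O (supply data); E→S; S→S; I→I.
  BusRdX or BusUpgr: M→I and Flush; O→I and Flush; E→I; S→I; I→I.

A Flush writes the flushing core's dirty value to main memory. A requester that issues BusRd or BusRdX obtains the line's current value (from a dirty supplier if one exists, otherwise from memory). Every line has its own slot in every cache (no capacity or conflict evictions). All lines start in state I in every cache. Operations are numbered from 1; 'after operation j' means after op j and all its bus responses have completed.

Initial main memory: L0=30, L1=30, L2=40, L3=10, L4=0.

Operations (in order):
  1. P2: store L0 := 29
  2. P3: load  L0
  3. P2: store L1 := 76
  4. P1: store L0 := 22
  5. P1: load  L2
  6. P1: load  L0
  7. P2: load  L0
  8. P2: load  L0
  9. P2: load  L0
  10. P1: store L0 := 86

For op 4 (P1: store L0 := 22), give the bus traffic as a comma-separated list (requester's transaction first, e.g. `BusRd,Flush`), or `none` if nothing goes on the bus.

  op1 P2: store L0 := 29 → I/I/M/I on L0; bus BusRdX; mem=30
  op2 P3: load  L0 → I/I/O/S on L0; bus BusRd; mem=30
  op3 P2: store L1 := 76 → I/I/M/I on L1; bus BusRdX; mem=30
  op4 P1: store L0 := 22 → I/M/I/I on L0; bus BusRdX Flush; mem=29
  op5 P1: load  L2 → I/E/I/I on L2; bus BusRd; mem=40
  op6 P1: load  L0 → I/M/I/I on L0; bus (none); mem=29
  op7 P2: load  L0 → I/O/S/I on L0; bus BusRd; mem=29
  op8 P2: load  L0 → I/O/S/I on L0; bus (none); mem=29
  op9 P2: load  L0 → I/O/S/I on L0; bus (none); mem=29
  op10 P1: store L0 := 86 → I/M/I/I on L0; bus BusUpgr; mem=29

bus = BusRdX,Flush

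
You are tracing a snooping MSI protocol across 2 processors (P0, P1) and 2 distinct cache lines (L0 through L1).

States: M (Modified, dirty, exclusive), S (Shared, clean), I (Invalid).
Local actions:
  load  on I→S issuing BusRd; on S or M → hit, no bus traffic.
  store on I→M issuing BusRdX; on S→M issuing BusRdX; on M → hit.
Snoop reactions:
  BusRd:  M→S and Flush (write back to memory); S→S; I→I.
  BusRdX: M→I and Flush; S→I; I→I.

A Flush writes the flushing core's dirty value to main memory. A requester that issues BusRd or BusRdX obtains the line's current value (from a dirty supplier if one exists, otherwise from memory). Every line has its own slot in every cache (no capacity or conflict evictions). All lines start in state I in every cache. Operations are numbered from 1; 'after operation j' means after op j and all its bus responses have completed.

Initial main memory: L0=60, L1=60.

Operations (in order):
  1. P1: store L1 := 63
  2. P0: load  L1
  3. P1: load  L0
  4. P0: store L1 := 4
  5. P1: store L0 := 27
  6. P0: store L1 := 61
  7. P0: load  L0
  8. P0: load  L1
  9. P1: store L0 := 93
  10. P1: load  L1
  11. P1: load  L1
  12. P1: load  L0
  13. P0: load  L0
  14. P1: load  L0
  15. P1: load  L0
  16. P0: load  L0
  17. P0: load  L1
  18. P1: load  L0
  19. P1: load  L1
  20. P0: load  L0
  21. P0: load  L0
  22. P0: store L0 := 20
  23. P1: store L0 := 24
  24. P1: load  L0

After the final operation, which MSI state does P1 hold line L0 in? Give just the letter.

[1] P1: store L1 := 63 | P0:I, P1:M(63) | bus: BusRdX
[2] P0: load  L1 | P0:S(63), P1:S(63) | bus: BusRd,Flush
[3] P1: load  L0 | P0:I, P1:S(60) | bus: BusRd
[4] P0: store L1 := 4 | P0:M(4), P1:I | bus: BusRdX
[5] P1: store L0 := 27 | P0:I, P1:M(27) | bus: BusRdX
[6] P0: store L1 := 61 | P0:M(61), P1:I | bus: none
[7] P0: load  L0 | P0:S(27), P1:S(27) | bus: BusRd,Flush
[8] P0: load  L1 | P0:M(61), P1:I | bus: none
[9] P1: store L0 := 93 | P0:I, P1:M(93) | bus: BusRdX
[10] P1: load  L1 | P0:S(61), P1:S(61) | bus: BusRd,Flush
[11] P1: load  L1 | P0:S(61), P1:S(61) | bus: none
[12] P1: load  L0 | P0:I, P1:M(93) | bus: none
[13] P0: load  L0 | P0:S(93), P1:S(93) | bus: BusRd,Flush
[14] P1: load  L0 | P0:S(93), P1:S(93) | bus: none
[15] P1: load  L0 | P0:S(93), P1:S(93) | bus: none
[16] P0: load  L0 | P0:S(93), P1:S(93) | bus: none
[17] P0: load  L1 | P0:S(61), P1:S(61) | bus: none
[18] P1: load  L0 | P0:S(93), P1:S(93) | bus: none
[19] P1: load  L1 | P0:S(61), P1:S(61) | bus: none
[20] P0: load  L0 | P0:S(93), P1:S(93) | bus: none
[21] P0: load  L0 | P0:S(93), P1:S(93) | bus: none
[22] P0: store L0 := 20 | P0:M(20), P1:I | bus: BusRdX
[23] P1: store L0 := 24 | P0:I, P1:M(24) | bus: BusRdX,Flush
[24] P1: load  L0 | P0:I, P1:M(24) | bus: none

state = M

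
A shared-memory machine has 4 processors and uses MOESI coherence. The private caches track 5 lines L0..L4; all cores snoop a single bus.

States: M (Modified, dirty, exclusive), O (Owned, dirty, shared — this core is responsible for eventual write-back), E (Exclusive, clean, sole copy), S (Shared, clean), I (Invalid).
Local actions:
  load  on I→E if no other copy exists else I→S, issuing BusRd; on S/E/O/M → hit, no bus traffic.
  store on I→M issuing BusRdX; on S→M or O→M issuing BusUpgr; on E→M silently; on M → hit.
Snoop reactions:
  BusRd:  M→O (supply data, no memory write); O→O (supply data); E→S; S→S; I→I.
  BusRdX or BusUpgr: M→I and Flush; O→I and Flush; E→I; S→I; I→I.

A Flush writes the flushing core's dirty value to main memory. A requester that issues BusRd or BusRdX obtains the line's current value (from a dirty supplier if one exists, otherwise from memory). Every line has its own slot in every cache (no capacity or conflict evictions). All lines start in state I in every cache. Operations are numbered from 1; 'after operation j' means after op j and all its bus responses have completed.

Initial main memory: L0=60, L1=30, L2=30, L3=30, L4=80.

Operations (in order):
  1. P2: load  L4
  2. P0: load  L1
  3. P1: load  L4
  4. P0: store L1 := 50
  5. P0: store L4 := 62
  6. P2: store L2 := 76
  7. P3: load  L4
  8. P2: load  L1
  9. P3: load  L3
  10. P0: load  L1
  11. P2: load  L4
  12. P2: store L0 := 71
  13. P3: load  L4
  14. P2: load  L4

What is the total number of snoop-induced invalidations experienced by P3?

invalidations = 0

step 1: P2: load  L4  ⟶  IIEI  (L4)  txn=BusRd  M[L4]=80
step 2: P0: load  L1  ⟶  EIII  (L1)  txn=BusRd  M[L1]=30
step 3: P1: load  L4  ⟶  ISSI  (L4)  txn=BusRd  M[L4]=80
step 4: P0: store L1 := 50  ⟶  MIII  (L1)  txn=∅  M[L1]=30
step 5: P0: store L4 := 62  ⟶  MIII  (L4)  txn=BusRdX  M[L4]=80
step 6: P2: store L2 := 76  ⟶  IIMI  (L2)  txn=BusRdX  M[L2]=30
step 7: P3: load  L4  ⟶  OIIS  (L4)  txn=BusRd  M[L4]=80
step 8: P2: load  L1  ⟶  OISI  (L1)  txn=BusRd  M[L1]=30
step 9: P3: load  L3  ⟶  IIIE  (L3)  txn=BusRd  M[L3]=30
step 10: P0: load  L1  ⟶  OISI  (L1)  txn=∅  M[L1]=30
step 11: P2: load  L4  ⟶  OISS  (L4)  txn=BusRd  M[L4]=80
step 12: P2: store L0 := 71  ⟶  IIMI  (L0)  txn=BusRdX  M[L0]=60
step 13: P3: load  L4  ⟶  OISS  (L4)  txn=∅  M[L4]=80
step 14: P2: load  L4  ⟶  OISS  (L4)  txn=∅  M[L4]=80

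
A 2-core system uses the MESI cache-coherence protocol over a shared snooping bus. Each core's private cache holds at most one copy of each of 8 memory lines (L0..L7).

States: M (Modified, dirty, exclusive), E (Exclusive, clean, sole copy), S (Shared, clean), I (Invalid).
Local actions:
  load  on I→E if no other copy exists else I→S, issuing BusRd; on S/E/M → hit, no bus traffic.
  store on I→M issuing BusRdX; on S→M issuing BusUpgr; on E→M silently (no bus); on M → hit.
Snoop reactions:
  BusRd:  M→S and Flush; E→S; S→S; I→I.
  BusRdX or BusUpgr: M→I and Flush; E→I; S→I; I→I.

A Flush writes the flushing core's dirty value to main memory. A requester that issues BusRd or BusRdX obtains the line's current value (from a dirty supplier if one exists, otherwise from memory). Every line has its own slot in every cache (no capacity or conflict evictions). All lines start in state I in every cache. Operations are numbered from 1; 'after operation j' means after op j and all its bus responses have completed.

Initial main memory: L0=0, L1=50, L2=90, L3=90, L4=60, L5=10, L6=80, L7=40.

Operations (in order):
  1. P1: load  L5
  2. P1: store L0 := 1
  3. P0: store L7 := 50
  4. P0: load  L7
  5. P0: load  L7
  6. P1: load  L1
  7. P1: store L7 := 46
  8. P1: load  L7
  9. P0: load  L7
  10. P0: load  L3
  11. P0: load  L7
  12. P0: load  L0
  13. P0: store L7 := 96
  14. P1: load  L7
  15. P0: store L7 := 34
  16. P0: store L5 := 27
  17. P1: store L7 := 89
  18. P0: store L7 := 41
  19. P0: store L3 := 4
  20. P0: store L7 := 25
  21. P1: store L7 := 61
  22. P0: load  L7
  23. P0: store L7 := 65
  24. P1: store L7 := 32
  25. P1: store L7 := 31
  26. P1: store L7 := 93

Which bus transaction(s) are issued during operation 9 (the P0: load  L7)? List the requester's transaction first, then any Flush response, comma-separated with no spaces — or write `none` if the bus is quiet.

step 1: P1: load  L5  ⟶  IE  (L5)  txn=BusRd  M[L5]=10
step 2: P1: store L0 := 1  ⟶  IM  (L0)  txn=BusRdX  M[L0]=0
step 3: P0: store L7 := 50  ⟶  MI  (L7)  txn=BusRdX  M[L7]=40
step 4: P0: load  L7  ⟶  MI  (L7)  txn=∅  M[L7]=40
step 5: P0: load  L7  ⟶  MI  (L7)  txn=∅  M[L7]=40
step 6: P1: load  L1  ⟶  IE  (L1)  txn=BusRd  M[L1]=50
step 7: P1: store L7 := 46  ⟶  IM  (L7)  txn=BusRdX+Flush  M[L7]=50
step 8: P1: load  L7  ⟶  IM  (L7)  txn=∅  M[L7]=50
step 9: P0: load  L7  ⟶  SS  (L7)  txn=BusRd+Flush  M[L7]=46
step 10: P0: load  L3  ⟶  EI  (L3)  txn=BusRd  M[L3]=90
step 11: P0: load  L7  ⟶  SS  (L7)  txn=∅  M[L7]=46
step 12: P0: load  L0  ⟶  SS  (L0)  txn=BusRd+Flush  M[L0]=1
step 13: P0: store L7 := 96  ⟶  MI  (L7)  txn=BusUpgr  M[L7]=46
step 14: P1: load  L7  ⟶  SS  (L7)  txn=BusRd+Flush  M[L7]=96
step 15: P0: store L7 := 34  ⟶  MI  (L7)  txn=BusUpgr  M[L7]=96
step 16: P0: store L5 := 27  ⟶  MI  (L5)  txn=BusRdX  M[L5]=10
step 17: P1: store L7 := 89  ⟶  IM  (L7)  txn=BusRdX+Flush  M[L7]=34
step 18: P0: store L7 := 41  ⟶  MI  (L7)  txn=BusRdX+Flush  M[L7]=89
step 19: P0: store L3 := 4  ⟶  MI  (L3)  txn=∅  M[L3]=90
step 20: P0: store L7 := 25  ⟶  MI  (L7)  txn=∅  M[L7]=89
step 21: P1: store L7 := 61  ⟶  IM  (L7)  txn=BusRdX+Flush  M[L7]=25
step 22: P0: load  L7  ⟶  SS  (L7)  txn=BusRd+Flush  M[L7]=61
step 23: P0: store L7 := 65  ⟶  MI  (L7)  txn=BusUpgr  M[L7]=61
step 24: P1: store L7 := 32  ⟶  IM  (L7)  txn=BusRdX+Flush  M[L7]=65
step 25: P1: store L7 := 31  ⟶  IM  (L7)  txn=∅  M[L7]=65
step 26: P1: store L7 := 93  ⟶  IM  (L7)  txn=∅  M[L7]=65

bus = BusRd,Flush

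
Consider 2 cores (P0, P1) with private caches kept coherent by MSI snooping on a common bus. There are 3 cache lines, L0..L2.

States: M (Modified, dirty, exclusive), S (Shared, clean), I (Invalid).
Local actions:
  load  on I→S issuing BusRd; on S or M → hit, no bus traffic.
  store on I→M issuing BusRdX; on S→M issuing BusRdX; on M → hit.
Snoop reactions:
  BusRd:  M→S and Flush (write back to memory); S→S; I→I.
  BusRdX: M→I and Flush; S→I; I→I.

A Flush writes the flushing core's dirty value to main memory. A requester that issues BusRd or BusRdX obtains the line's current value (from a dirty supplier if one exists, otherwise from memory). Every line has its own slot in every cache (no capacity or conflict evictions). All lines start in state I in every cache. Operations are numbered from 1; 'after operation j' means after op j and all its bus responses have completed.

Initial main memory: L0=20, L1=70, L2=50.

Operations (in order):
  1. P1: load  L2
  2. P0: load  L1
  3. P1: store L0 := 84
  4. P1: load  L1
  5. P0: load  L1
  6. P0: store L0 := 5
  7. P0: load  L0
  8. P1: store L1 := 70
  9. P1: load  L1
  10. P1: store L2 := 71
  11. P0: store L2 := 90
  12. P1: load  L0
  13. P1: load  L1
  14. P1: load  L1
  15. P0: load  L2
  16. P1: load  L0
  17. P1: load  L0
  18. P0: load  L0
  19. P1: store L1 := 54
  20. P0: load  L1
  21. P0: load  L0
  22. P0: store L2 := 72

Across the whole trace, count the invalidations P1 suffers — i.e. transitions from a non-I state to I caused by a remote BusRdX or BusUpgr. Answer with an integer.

invalidations = 2

[1] P1: load  L2 | P0:I, P1:S(50) | bus: BusRd
[2] P0: load  L1 | P0:S(70), P1:I | bus: BusRd
[3] P1: store L0 := 84 | P0:I, P1:M(84) | bus: BusRdX
[4] P1: load  L1 | P0:S(70), P1:S(70) | bus: BusRd
[5] P0: load  L1 | P0:S(70), P1:S(70) | bus: none
[6] P0: store L0 := 5 | P0:M(5), P1:I | bus: BusRdX,Flush
[7] P0: load  L0 | P0:M(5), P1:I | bus: none
[8] P1: store L1 := 70 | P0:I, P1:M(70) | bus: BusRdX
[9] P1: load  L1 | P0:I, P1:M(70) | bus: none
[10] P1: store L2 := 71 | P0:I, P1:M(71) | bus: BusRdX
[11] P0: store L2 := 90 | P0:M(90), P1:I | bus: BusRdX,Flush
[12] P1: load  L0 | P0:S(5), P1:S(5) | bus: BusRd,Flush
[13] P1: load  L1 | P0:I, P1:M(70) | bus: none
[14] P1: load  L1 | P0:I, P1:M(70) | bus: none
[15] P0: load  L2 | P0:M(90), P1:I | bus: none
[16] P1: load  L0 | P0:S(5), P1:S(5) | bus: none
[17] P1: load  L0 | P0:S(5), P1:S(5) | bus: none
[18] P0: load  L0 | P0:S(5), P1:S(5) | bus: none
[19] P1: store L1 := 54 | P0:I, P1:M(54) | bus: none
[20] P0: load  L1 | P0:S(54), P1:S(54) | bus: BusRd,Flush
[21] P0: load  L0 | P0:S(5), P1:S(5) | bus: none
[22] P0: store L2 := 72 | P0:M(72), P1:I | bus: none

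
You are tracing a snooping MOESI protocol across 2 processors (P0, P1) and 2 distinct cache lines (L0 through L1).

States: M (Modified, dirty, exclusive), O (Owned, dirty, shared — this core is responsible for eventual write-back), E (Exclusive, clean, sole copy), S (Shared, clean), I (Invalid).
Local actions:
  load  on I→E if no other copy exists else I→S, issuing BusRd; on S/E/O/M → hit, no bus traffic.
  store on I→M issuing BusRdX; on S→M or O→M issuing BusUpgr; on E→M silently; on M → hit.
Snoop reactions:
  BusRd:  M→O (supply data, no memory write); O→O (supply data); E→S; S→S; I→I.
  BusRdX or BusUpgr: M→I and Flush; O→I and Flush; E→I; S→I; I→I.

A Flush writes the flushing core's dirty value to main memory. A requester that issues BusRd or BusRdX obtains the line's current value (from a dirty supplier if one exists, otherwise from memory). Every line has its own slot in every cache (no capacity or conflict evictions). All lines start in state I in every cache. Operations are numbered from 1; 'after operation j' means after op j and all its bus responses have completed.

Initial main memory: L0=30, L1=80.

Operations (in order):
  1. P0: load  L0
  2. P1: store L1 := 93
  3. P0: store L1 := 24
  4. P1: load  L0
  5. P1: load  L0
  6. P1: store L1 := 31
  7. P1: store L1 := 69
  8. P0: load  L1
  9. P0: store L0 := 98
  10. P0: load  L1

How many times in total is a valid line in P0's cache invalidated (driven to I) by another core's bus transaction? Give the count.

invalidations = 1

step 1: P0: load  L0  ⟶  EI  (L0)  txn=BusRd  M[L0]=30
step 2: P1: store L1 := 93  ⟶  IM  (L1)  txn=BusRdX  M[L1]=80
step 3: P0: store L1 := 24  ⟶  MI  (L1)  txn=BusRdX+Flush  M[L1]=93
step 4: P1: load  L0  ⟶  SS  (L0)  txn=BusRd  M[L0]=30
step 5: P1: load  L0  ⟶  SS  (L0)  txn=∅  M[L0]=30
step 6: P1: store L1 := 31  ⟶  IM  (L1)  txn=BusRdX+Flush  M[L1]=24
step 7: P1: store L1 := 69  ⟶  IM  (L1)  txn=∅  M[L1]=24
step 8: P0: load  L1  ⟶  SO  (L1)  txn=BusRd  M[L1]=24
step 9: P0: store L0 := 98  ⟶  MI  (L0)  txn=BusUpgr  M[L0]=30
step 10: P0: load  L1  ⟶  SO  (L1)  txn=∅  M[L1]=24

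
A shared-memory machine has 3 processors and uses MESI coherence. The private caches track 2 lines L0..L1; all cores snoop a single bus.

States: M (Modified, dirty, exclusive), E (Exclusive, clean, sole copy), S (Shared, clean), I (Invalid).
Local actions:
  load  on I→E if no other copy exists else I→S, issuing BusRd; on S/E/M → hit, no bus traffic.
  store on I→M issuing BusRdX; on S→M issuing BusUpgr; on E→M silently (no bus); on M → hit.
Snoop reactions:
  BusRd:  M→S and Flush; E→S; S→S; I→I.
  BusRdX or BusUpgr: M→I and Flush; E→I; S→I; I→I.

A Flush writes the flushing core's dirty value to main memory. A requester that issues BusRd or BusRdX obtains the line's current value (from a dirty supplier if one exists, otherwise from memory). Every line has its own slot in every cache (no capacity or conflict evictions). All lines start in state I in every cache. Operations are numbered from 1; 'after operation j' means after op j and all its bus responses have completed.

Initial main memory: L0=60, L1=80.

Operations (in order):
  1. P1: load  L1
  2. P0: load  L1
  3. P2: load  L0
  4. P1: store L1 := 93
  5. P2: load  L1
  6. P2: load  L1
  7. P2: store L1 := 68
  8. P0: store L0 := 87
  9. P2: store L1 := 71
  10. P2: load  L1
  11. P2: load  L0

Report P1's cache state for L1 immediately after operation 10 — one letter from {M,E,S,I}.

1. P1: load  L1  bus=[BusRd]  L1: P0=I P1=E P2=I  mem[L1]=80
2. P0: load  L1  bus=[BusRd]  L1: P0=S P1=S P2=I  mem[L1]=80
3. P2: load  L0  bus=[BusRd]  L0: P0=I P1=I P2=E  mem[L0]=60
4. P1: store L1 := 93  bus=[BusUpgr]  L1: P0=I P1=M P2=I  mem[L1]=80
5. P2: load  L1  bus=[BusRd,Flush]  L1: P0=I P1=S P2=S  mem[L1]=93
6. P2: load  L1  bus=[-]  L1: P0=I P1=S P2=S  mem[L1]=93
7. P2: store L1 := 68  bus=[BusUpgr]  L1: P0=I P1=I P2=M  mem[L1]=93
8. P0: store L0 := 87  bus=[BusRdX]  L0: P0=M P1=I P2=I  mem[L0]=60
9. P2: store L1 := 71  bus=[-]  L1: P0=I P1=I P2=M  mem[L1]=93
10. P2: load  L1  bus=[-]  L1: P0=I P1=I P2=M  mem[L1]=93
11. P2: load  L0  bus=[BusRd,Flush]  L0: P0=S P1=I P2=S  mem[L0]=87

state = I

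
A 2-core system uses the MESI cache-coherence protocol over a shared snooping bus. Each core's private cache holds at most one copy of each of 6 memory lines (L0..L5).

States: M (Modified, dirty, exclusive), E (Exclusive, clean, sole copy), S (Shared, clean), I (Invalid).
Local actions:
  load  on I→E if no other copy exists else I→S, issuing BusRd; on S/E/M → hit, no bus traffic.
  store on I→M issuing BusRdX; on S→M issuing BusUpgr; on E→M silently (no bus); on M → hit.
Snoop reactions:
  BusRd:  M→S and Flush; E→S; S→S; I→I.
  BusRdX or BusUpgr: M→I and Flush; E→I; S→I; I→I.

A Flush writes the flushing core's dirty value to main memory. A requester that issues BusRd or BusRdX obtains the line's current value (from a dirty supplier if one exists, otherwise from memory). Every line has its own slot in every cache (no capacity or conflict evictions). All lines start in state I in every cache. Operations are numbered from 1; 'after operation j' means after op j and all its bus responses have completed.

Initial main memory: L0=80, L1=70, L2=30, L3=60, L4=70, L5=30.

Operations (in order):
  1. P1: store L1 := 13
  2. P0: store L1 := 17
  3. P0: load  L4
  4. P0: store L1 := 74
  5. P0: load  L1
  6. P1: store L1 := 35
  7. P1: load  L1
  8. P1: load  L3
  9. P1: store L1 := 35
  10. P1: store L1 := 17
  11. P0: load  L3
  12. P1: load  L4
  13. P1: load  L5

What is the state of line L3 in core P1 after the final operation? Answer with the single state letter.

state = S

[1] P1: store L1 := 13 | P0:I, P1:M(13) | bus: BusRdX
[2] P0: store L1 := 17 | P0:M(17), P1:I | bus: BusRdX,Flush
[3] P0: load  L4 | P0:E(70), P1:I | bus: BusRd
[4] P0: store L1 := 74 | P0:M(74), P1:I | bus: none
[5] P0: load  L1 | P0:M(74), P1:I | bus: none
[6] P1: store L1 := 35 | P0:I, P1:M(35) | bus: BusRdX,Flush
[7] P1: load  L1 | P0:I, P1:M(35) | bus: none
[8] P1: load  L3 | P0:I, P1:E(60) | bus: BusRd
[9] P1: store L1 := 35 | P0:I, P1:M(35) | bus: none
[10] P1: store L1 := 17 | P0:I, P1:M(17) | bus: none
[11] P0: load  L3 | P0:S(60), P1:S(60) | bus: BusRd
[12] P1: load  L4 | P0:S(70), P1:S(70) | bus: BusRd
[13] P1: load  L5 | P0:I, P1:E(30) | bus: BusRd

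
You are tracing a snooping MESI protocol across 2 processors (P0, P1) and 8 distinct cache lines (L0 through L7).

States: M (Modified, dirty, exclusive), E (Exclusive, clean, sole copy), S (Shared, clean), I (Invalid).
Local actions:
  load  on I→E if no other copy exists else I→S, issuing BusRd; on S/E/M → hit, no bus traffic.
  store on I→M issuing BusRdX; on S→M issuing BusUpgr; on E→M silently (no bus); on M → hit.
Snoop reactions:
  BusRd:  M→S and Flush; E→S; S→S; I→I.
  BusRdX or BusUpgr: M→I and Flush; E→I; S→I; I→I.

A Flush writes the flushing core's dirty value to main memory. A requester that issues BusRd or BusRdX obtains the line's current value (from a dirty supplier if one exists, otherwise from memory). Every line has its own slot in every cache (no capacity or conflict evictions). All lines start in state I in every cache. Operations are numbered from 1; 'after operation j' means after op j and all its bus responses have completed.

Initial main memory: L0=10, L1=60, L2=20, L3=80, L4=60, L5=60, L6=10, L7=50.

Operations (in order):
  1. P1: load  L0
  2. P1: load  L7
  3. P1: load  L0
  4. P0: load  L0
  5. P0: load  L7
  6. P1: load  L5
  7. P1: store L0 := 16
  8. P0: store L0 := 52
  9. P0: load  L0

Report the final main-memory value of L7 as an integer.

[1] P1: load  L0 | P0:I, P1:E(10) | bus: BusRd
[2] P1: load  L7 | P0:I, P1:E(50) | bus: BusRd
[3] P1: load  L0 | P0:I, P1:E(10) | bus: none
[4] P0: load  L0 | P0:S(10), P1:S(10) | bus: BusRd
[5] P0: load  L7 | P0:S(50), P1:S(50) | bus: BusRd
[6] P1: load  L5 | P0:I, P1:E(60) | bus: BusRd
[7] P1: store L0 := 16 | P0:I, P1:M(16) | bus: BusUpgr
[8] P0: store L0 := 52 | P0:M(52), P1:I | bus: BusRdX,Flush
[9] P0: load  L0 | P0:M(52), P1:I | bus: none

memory[L7] = 50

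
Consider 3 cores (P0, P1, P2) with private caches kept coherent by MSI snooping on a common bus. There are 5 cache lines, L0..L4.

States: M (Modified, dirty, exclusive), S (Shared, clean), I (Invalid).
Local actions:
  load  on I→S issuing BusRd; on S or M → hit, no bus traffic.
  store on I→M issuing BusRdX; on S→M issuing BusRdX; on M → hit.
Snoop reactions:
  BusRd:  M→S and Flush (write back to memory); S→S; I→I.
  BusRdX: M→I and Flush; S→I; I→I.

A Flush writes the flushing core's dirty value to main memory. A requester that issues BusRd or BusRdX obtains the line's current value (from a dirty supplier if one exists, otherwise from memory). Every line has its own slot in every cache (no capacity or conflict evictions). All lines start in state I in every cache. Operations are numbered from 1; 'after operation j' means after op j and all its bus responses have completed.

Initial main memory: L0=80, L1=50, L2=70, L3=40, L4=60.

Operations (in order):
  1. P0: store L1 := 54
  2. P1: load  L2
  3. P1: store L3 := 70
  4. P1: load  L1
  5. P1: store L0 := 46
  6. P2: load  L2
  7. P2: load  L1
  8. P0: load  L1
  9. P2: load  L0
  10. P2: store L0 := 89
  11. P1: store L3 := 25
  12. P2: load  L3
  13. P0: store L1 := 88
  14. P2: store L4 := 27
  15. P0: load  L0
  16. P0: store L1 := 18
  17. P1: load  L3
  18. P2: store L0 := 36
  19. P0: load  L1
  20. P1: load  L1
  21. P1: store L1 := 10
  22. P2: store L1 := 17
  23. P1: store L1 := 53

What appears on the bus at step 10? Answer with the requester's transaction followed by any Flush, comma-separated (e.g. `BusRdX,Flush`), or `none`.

  op1 P0: store L1 := 54 → M/I/I on L1; bus BusRdX; mem=50
  op2 P1: load  L2 → I/S/I on L2; bus BusRd; mem=70
  op3 P1: store L3 := 70 → I/M/I on L3; bus BusRdX; mem=40
  op4 P1: load  L1 → S/S/I on L1; bus BusRd Flush; mem=54
  op5 P1: store L0 := 46 → I/M/I on L0; bus BusRdX; mem=80
  op6 P2: load  L2 → I/S/S on L2; bus BusRd; mem=70
  op7 P2: load  L1 → S/S/S on L1; bus BusRd; mem=54
  op8 P0: load  L1 → S/S/S on L1; bus (none); mem=54
  op9 P2: load  L0 → I/S/S on L0; bus BusRd Flush; mem=46
  op10 P2: store L0 := 89 → I/I/M on L0; bus BusRdX; mem=46
  op11 P1: store L3 := 25 → I/M/I on L3; bus (none); mem=40
  op12 P2: load  L3 → I/S/S on L3; bus BusRd Flush; mem=25
  op13 P0: store L1 := 88 → M/I/I on L1; bus BusRdX; mem=54
  op14 P2: store L4 := 27 → I/I/M on L4; bus BusRdX; mem=60
  op15 P0: load  L0 → S/I/S on L0; bus BusRd Flush; mem=89
  op16 P0: store L1 := 18 → M/I/I on L1; bus (none); mem=54
  op17 P1: load  L3 → I/S/S on L3; bus (none); mem=25
  op18 P2: store L0 := 36 → I/I/M on L0; bus BusRdX; mem=89
  op19 P0: load  L1 → M/I/I on L1; bus (none); mem=54
  op20 P1: load  L1 → S/S/I on L1; bus BusRd Flush; mem=18
  op21 P1: store L1 := 10 → I/M/I on L1; bus BusRdX; mem=18
  op22 P2: store L1 := 17 → I/I/M on L1; bus BusRdX Flush; mem=10
  op23 P1: store L1 := 53 → I/M/I on L1; bus BusRdX Flush; mem=17

bus = BusRdX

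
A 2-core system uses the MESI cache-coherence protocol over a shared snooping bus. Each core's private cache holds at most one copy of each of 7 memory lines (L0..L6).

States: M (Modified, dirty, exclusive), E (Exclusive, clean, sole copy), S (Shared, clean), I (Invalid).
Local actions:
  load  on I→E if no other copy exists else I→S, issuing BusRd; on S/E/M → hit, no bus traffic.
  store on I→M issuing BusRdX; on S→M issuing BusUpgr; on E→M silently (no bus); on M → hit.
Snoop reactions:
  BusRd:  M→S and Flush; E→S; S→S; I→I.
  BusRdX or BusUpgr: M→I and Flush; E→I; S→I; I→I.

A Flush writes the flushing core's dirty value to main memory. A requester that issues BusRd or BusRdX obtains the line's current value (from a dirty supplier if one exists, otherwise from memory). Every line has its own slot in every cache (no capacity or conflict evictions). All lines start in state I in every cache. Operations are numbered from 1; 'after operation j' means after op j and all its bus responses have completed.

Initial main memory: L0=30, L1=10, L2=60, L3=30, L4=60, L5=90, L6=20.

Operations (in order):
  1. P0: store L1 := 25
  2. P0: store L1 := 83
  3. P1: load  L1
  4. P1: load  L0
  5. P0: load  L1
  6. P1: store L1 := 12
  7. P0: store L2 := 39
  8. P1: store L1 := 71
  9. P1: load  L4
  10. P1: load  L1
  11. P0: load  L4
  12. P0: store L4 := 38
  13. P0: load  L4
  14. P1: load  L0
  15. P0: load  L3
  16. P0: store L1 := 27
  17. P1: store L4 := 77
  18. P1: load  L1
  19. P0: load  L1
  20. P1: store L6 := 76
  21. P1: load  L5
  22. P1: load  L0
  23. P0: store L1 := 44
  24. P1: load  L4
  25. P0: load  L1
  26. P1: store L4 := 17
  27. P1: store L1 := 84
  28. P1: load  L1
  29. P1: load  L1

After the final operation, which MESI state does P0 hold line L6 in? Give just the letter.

step 1: P0: store L1 := 25  ⟶  MI  (L1)  txn=BusRdX  M[L1]=10
step 2: P0: store L1 := 83  ⟶  MI  (L1)  txn=∅  M[L1]=10
step 3: P1: load  L1  ⟶  SS  (L1)  txn=BusRd+Flush  M[L1]=83
step 4: P1: load  L0  ⟶  IE  (L0)  txn=BusRd  M[L0]=30
step 5: P0: load  L1  ⟶  SS  (L1)  txn=∅  M[L1]=83
step 6: P1: store L1 := 12  ⟶  IM  (L1)  txn=BusUpgr  M[L1]=83
step 7: P0: store L2 := 39  ⟶  MI  (L2)  txn=BusRdX  M[L2]=60
step 8: P1: store L1 := 71  ⟶  IM  (L1)  txn=∅  M[L1]=83
step 9: P1: load  L4  ⟶  IE  (L4)  txn=BusRd  M[L4]=60
step 10: P1: load  L1  ⟶  IM  (L1)  txn=∅  M[L1]=83
step 11: P0: load  L4  ⟶  SS  (L4)  txn=BusRd  M[L4]=60
step 12: P0: store L4 := 38  ⟶  MI  (L4)  txn=BusUpgr  M[L4]=60
step 13: P0: load  L4  ⟶  MI  (L4)  txn=∅  M[L4]=60
step 14: P1: load  L0  ⟶  IE  (L0)  txn=∅  M[L0]=30
step 15: P0: load  L3  ⟶  EI  (L3)  txn=BusRd  M[L3]=30
step 16: P0: store L1 := 27  ⟶  MI  (L1)  txn=BusRdX+Flush  M[L1]=71
step 17: P1: store L4 := 77  ⟶  IM  (L4)  txn=BusRdX+Flush  M[L4]=38
step 18: P1: load  L1  ⟶  SS  (L1)  txn=BusRd+Flush  M[L1]=27
step 19: P0: load  L1  ⟶  SS  (L1)  txn=∅  M[L1]=27
step 20: P1: store L6 := 76  ⟶  IM  (L6)  txn=BusRdX  M[L6]=20
step 21: P1: load  L5  ⟶  IE  (L5)  txn=BusRd  M[L5]=90
step 22: P1: load  L0  ⟶  IE  (L0)  txn=∅  M[L0]=30
step 23: P0: store L1 := 44  ⟶  MI  (L1)  txn=BusUpgr  M[L1]=27
step 24: P1: load  L4  ⟶  IM  (L4)  txn=∅  M[L4]=38
step 25: P0: load  L1  ⟶  MI  (L1)  txn=∅  M[L1]=27
step 26: P1: store L4 := 17  ⟶  IM  (L4)  txn=∅  M[L4]=38
step 27: P1: store L1 := 84  ⟶  IM  (L1)  txn=BusRdX+Flush  M[L1]=44
step 28: P1: load  L1  ⟶  IM  (L1)  txn=∅  M[L1]=44
step 29: P1: load  L1  ⟶  IM  (L1)  txn=∅  M[L1]=44

state = I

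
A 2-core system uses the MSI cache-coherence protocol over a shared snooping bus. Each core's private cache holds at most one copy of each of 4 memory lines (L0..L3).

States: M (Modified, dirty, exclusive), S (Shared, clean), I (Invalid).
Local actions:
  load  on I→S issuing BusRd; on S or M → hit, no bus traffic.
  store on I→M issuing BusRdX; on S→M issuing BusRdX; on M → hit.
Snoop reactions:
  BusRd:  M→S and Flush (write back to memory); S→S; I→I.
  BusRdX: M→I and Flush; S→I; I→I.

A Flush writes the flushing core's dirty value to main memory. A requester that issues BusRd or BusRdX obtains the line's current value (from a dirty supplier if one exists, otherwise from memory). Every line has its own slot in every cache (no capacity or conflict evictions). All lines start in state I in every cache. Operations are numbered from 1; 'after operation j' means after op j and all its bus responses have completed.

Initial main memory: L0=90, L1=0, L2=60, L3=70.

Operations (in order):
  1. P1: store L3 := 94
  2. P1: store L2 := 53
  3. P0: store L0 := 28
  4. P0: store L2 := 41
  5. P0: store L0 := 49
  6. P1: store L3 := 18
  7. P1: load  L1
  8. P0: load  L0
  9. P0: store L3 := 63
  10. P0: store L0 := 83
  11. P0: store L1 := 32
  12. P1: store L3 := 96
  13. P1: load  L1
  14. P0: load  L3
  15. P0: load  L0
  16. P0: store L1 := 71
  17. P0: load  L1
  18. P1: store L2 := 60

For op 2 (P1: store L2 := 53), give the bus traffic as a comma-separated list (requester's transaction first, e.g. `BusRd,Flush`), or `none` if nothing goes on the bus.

[1] P1: store L3 := 94 | P0:I, P1:M(94) | bus: BusRdX
[2] P1: store L2 := 53 | P0:I, P1:M(53) | bus: BusRdX
[3] P0: store L0 := 28 | P0:M(28), P1:I | bus: BusRdX
[4] P0: store L2 := 41 | P0:M(41), P1:I | bus: BusRdX,Flush
[5] P0: store L0 := 49 | P0:M(49), P1:I | bus: none
[6] P1: store L3 := 18 | P0:I, P1:M(18) | bus: none
[7] P1: load  L1 | P0:I, P1:S(0) | bus: BusRd
[8] P0: load  L0 | P0:M(49), P1:I | bus: none
[9] P0: store L3 := 63 | P0:M(63), P1:I | bus: BusRdX,Flush
[10] P0: store L0 := 83 | P0:M(83), P1:I | bus: none
[11] P0: store L1 := 32 | P0:M(32), P1:I | bus: BusRdX
[12] P1: store L3 := 96 | P0:I, P1:M(96) | bus: BusRdX,Flush
[13] P1: load  L1 | P0:S(32), P1:S(32) | bus: BusRd,Flush
[14] P0: load  L3 | P0:S(96), P1:S(96) | bus: BusRd,Flush
[15] P0: load  L0 | P0:M(83), P1:I | bus: none
[16] P0: store L1 := 71 | P0:M(71), P1:I | bus: BusRdX
[17] P0: load  L1 | P0:M(71), P1:I | bus: none
[18] P1: store L2 := 60 | P0:I, P1:M(60) | bus: BusRdX,Flush

bus = BusRdX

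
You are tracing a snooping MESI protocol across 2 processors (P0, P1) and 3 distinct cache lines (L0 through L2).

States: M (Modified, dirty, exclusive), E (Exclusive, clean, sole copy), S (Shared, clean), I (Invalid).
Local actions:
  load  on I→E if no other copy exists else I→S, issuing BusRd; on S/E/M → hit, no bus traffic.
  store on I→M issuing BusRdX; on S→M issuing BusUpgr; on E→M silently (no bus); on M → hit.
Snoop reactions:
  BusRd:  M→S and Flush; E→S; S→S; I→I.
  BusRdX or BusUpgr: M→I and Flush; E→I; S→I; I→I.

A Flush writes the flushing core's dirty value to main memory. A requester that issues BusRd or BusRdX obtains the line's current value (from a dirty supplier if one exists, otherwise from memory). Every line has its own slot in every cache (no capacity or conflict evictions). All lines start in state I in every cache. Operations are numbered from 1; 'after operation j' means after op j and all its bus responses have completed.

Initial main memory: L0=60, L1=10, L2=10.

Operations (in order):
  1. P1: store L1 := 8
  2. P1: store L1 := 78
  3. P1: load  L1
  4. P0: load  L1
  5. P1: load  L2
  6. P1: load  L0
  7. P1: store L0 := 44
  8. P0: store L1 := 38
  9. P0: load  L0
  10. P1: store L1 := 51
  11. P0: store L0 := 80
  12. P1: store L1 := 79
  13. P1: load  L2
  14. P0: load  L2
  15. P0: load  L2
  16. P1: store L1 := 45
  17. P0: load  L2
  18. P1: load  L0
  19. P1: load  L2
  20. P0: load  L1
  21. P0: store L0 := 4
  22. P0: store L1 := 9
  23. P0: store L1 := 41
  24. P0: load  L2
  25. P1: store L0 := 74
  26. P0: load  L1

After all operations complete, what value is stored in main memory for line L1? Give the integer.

  op1 P1: store L1 := 8 → I/M on L1; bus BusRdX; mem=10
  op2 P1: store L1 := 78 → I/M on L1; bus (none); mem=10
  op3 P1: load  L1 → I/M on L1; bus (none); mem=10
  op4 P0: load  L1 → S/S on L1; bus BusRd Flush; mem=78
  op5 P1: load  L2 → I/E on L2; bus BusRd; mem=10
  op6 P1: load  L0 → I/E on L0; bus BusRd; mem=60
  op7 P1: store L0 := 44 → I/M on L0; bus (none); mem=60
  op8 P0: store L1 := 38 → M/I on L1; bus BusUpgr; mem=78
  op9 P0: load  L0 → S/S on L0; bus BusRd Flush; mem=44
  op10 P1: store L1 := 51 → I/M on L1; bus BusRdX Flush; mem=38
  op11 P0: store L0 := 80 → M/I on L0; bus BusUpgr; mem=44
  op12 P1: store L1 := 79 → I/M on L1; bus (none); mem=38
  op13 P1: load  L2 → I/E on L2; bus (none); mem=10
  op14 P0: load  L2 → S/S on L2; bus BusRd; mem=10
  op15 P0: load  L2 → S/S on L2; bus (none); mem=10
  op16 P1: store L1 := 45 → I/M on L1; bus (none); mem=38
  op17 P0: load  L2 → S/S on L2; bus (none); mem=10
  op18 P1: load  L0 → S/S on L0; bus BusRd Flush; mem=80
  op19 P1: load  L2 → S/S on L2; bus (none); mem=10
  op20 P0: load  L1 → S/S on L1; bus BusRd Flush; mem=45
  op21 P0: store L0 := 4 → M/I on L0; bus BusUpgr; mem=80
  op22 P0: store L1 := 9 → M/I on L1; bus BusUpgr; mem=45
  op23 P0: store L1 := 41 → M/I on L1; bus (none); mem=45
  op24 P0: load  L2 → S/S on L2; bus (none); mem=10
  op25 P1: store L0 := 74 → I/M on L0; bus BusRdX Flush; mem=4
  op26 P0: load  L1 → M/I on L1; bus (none); mem=45

memory[L1] = 45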